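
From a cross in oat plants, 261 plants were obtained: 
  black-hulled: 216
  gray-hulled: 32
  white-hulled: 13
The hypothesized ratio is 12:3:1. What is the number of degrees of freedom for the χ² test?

A goodness-of-fit test with 3 phenotype classes has df = 3 − 1 = 2.

2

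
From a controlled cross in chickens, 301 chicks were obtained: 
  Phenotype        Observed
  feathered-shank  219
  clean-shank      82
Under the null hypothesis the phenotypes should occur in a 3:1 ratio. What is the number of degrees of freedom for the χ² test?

A goodness-of-fit test with 2 phenotype classes has df = 2 − 1 = 1.

1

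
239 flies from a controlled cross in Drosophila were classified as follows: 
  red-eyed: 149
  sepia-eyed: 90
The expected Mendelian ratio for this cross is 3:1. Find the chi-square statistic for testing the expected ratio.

Expected counts for N = 239 under a 3:1 ratio (total parts = 4):
  red-eyed: 239 × 3/4 = 179.25
  sepia-eyed: 239 × 1/4 = 59.75
χ² = Σ (O − E)² / E
  red-eyed: (149 − 179.25)² / 179.25 = 5.1050
  sepia-eyed: (90 − 59.75)² / 59.75 = 15.3149
χ² = 5.1050 + 15.3149 = 20.4199 ≈ 20.420

20.420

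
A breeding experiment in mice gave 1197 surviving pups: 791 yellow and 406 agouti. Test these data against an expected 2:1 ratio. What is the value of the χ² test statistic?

Under the 2:1 hypothesis (Σ ratio = 3, N = 1197):
  yellow: 1197 × 2/3 = 798
  agouti: 1197 × 1/3 = 399
χ² = Σ (O − E)² / E
  yellow: (791 − 798)² / 798 = 0.0614
  agouti: (406 − 399)² / 399 = 0.1228
χ² = 0.0614 + 0.1228 = 0.1842 ≈ 0.184

0.184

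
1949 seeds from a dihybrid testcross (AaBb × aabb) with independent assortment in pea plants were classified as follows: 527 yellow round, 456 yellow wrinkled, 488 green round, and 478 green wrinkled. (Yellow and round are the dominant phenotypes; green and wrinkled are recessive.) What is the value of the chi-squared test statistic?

5.424

A dihybrid testcross with independent assortment gives a 1:1:1:1 ratio.
Under the 1:1:1:1 hypothesis (Σ ratio = 4, N = 1949):
  yellow round: 1949 × 1/4 = 487.25
  yellow wrinkled: 1949 × 1/4 = 487.25
  green round: 1949 × 1/4 = 487.25
  green wrinkled: 1949 × 1/4 = 487.25
χ² = Σ (O − E)² / E
  yellow round: (527 − 487.25)² / 487.25 = 3.2428
  yellow wrinkled: (456 − 487.25)² / 487.25 = 2.0042
  green round: (488 − 487.25)² / 487.25 = 0.0012
  green wrinkled: (478 − 487.25)² / 487.25 = 0.1756
χ² = 3.2428 + 2.0042 + 0.0012 + 0.1756 = 5.4238 ≈ 5.424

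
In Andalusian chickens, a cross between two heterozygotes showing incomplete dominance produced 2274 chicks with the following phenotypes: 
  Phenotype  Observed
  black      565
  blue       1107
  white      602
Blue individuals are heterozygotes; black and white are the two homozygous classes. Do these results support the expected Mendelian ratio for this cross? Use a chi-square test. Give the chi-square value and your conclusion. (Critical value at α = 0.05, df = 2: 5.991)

2.787; consistent

With incomplete dominance, a heterozygote × heterozygote cross gives a 1:2:1 phenotypic ratio.
Expected counts for N = 2274 under a 1:2:1 ratio (total parts = 4):
  black: 2274 × 1/4 = 568.5
  blue: 2274 × 2/4 = 1137
  white: 2274 × 1/4 = 568.5
χ² = Σ (O − E)² / E
  black: (565 − 568.5)² / 568.5 = 0.0215
  blue: (1107 − 1137)² / 1137 = 0.7916
  white: (602 − 568.5)² / 568.5 = 1.9741
χ² = 0.0215 + 0.7916 + 1.9741 = 2.7872 ≈ 2.787
Degrees of freedom = 3 − 1 = 2; critical value at α = 0.05 is 5.991.
Since 2.787 < 5.991, we fail to reject the null hypothesis — the data are consistent with the 1:2:1 ratio.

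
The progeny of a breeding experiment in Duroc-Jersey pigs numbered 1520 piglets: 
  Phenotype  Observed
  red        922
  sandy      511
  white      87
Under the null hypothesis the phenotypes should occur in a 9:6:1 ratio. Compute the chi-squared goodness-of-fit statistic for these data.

12.031

Under the 9:6:1 hypothesis (Σ ratio = 16, N = 1520):
  red: 1520 × 9/16 = 855
  sandy: 1520 × 6/16 = 570
  white: 1520 × 1/16 = 95
χ² = Σ (O − E)² / E
  red: (922 − 855)² / 855 = 5.2503
  sandy: (511 − 570)² / 570 = 6.1070
  white: (87 − 95)² / 95 = 0.6737
χ² = 5.2503 + 6.1070 + 0.6737 = 12.031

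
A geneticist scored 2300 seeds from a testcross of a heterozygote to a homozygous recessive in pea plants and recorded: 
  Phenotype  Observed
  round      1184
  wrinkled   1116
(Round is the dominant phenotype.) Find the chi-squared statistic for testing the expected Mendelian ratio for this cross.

A testcross of a heterozygote (Aa × aa) gives a 1:1 phenotypic ratio.
Expected counts for N = 2300 under a 1:1 ratio (total parts = 2):
  round: 2300 × 1/2 = 1150
  wrinkled: 2300 × 1/2 = 1150
χ² = Σ (O − E)² / E
  round: (1184 − 1150)² / 1150 = 1.0052
  wrinkled: (1116 − 1150)² / 1150 = 1.0052
χ² = 1.0052 + 1.0052 = 2.0104 ≈ 2.010

2.010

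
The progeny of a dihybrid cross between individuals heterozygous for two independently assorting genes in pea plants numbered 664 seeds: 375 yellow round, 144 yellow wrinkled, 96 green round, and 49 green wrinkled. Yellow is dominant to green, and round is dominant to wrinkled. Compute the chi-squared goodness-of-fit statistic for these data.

10.940

A dihybrid F₂ with independent assortment and complete dominance at both loci gives a 9:3:3:1 phenotypic ratio.
Expected counts for N = 664 under a 9:3:3:1 ratio (total parts = 16):
  yellow round: 664 × 9/16 = 373.5
  yellow wrinkled: 664 × 3/16 = 124.5
  green round: 664 × 3/16 = 124.5
  green wrinkled: 664 × 1/16 = 41.5
χ² = Σ (O − E)² / E
  yellow round: (375 − 373.5)² / 373.5 = 0.0060
  yellow wrinkled: (144 − 124.5)² / 124.5 = 3.0542
  green round: (96 − 124.5)² / 124.5 = 6.5241
  green wrinkled: (49 − 41.5)² / 41.5 = 1.3554
χ² = 0.0060 + 3.0542 + 6.5241 + 1.3554 = 10.9397 ≈ 10.940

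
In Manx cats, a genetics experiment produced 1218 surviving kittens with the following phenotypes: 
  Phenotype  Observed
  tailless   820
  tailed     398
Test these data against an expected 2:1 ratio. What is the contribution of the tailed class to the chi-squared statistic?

The 2:1 ratio has 3 parts, so with N = 1218 the expected counts are:
  tailless: 1218 × 2/3 = 812
  tailed: 1218 × 1/3 = 406
Contribution of tailed: (398 − 406)² / 406 = 0.1576

0.158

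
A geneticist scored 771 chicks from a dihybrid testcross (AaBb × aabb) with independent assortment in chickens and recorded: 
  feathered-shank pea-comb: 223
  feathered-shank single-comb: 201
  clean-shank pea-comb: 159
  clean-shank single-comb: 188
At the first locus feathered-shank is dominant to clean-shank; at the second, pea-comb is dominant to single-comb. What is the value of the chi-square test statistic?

A dihybrid testcross with independent assortment gives a 1:1:1:1 ratio.
Expected counts for N = 771 under a 1:1:1:1 ratio (total parts = 4):
  feathered-shank pea-comb: 771 × 1/4 = 192.75
  feathered-shank single-comb: 771 × 1/4 = 192.75
  clean-shank pea-comb: 771 × 1/4 = 192.75
  clean-shank single-comb: 771 × 1/4 = 192.75
χ² = Σ (O − E)² / E
  feathered-shank pea-comb: (223 − 192.75)² / 192.75 = 4.7474
  feathered-shank single-comb: (201 − 192.75)² / 192.75 = 0.3531
  clean-shank pea-comb: (159 − 192.75)² / 192.75 = 5.9095
  clean-shank single-comb: (188 − 192.75)² / 192.75 = 0.1171
χ² = 4.7474 + 0.3531 + 5.9095 + 0.1171 = 11.1271 ≈ 11.127

11.127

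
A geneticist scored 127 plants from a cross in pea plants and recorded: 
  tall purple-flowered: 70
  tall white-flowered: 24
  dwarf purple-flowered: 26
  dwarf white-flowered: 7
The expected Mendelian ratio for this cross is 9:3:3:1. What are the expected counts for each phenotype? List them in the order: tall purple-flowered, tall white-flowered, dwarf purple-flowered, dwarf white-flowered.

71.4375, 23.8125, 23.8125, 7.9375

The 9:3:3:1 ratio has 16 parts, so with N = 127 the expected counts are:
  tall purple-flowered: 127 × 9/16 = 71.4375
  tall white-flowered: 127 × 3/16 = 23.8125
  dwarf purple-flowered: 127 × 3/16 = 23.8125
  dwarf white-flowered: 127 × 1/16 = 7.9375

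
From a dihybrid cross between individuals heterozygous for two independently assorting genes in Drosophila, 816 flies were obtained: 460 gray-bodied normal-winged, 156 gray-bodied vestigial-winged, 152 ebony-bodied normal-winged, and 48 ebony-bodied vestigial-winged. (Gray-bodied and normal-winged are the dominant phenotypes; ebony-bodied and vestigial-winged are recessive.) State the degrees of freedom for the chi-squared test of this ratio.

A dihybrid F₂ with independent assortment and complete dominance at both loci gives a 9:3:3:1 phenotypic ratio.
A goodness-of-fit test with 4 phenotype classes has df = 4 − 1 = 3.

3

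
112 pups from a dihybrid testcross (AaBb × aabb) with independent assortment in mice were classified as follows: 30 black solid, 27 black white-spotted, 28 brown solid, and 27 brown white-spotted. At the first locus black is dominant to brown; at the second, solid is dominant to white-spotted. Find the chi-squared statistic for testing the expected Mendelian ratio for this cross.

0.214

A dihybrid testcross with independent assortment gives a 1:1:1:1 ratio.
Expected counts for N = 112 under a 1:1:1:1 ratio (total parts = 4):
  black solid: 112 × 1/4 = 28
  black white-spotted: 112 × 1/4 = 28
  brown solid: 112 × 1/4 = 28
  brown white-spotted: 112 × 1/4 = 28
χ² = Σ (O − E)² / E
  black solid: (30 − 28)² / 28 = 0.1429
  black white-spotted: (27 − 28)² / 28 = 0.0357
  brown solid: (28 − 28)² / 28 = 0.0000
  brown white-spotted: (27 − 28)² / 28 = 0.0357
χ² = 0.1429 + 0.0357 + 0.0000 + 0.0357 = 0.2143 ≈ 0.214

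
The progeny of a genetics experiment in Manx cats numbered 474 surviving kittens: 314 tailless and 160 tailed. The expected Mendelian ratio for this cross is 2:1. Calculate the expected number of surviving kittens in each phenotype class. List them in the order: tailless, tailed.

The 2:1 ratio has 3 parts, so with N = 474 the expected counts are:
  tailless: 474 × 2/3 = 316
  tailed: 474 × 1/3 = 158

316, 158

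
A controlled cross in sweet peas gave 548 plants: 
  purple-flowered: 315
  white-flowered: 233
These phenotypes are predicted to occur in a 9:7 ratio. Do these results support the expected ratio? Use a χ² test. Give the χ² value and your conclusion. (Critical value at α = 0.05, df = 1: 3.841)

Total ratio parts = 16. Expected numbers out of 548:
  purple-flowered: 548 × 9/16 = 308.25
  white-flowered: 548 × 7/16 = 239.75
χ² = Σ (O − E)² / E
  purple-flowered: (315 − 308.25)² / 308.25 = 0.1478
  white-flowered: (233 − 239.75)² / 239.75 = 0.1900
χ² = 0.1478 + 0.1900 = 0.3378 ≈ 0.338
Degrees of freedom = 2 − 1 = 1; critical value at α = 0.05 is 3.841.
Since 0.338 < 3.841, we fail to reject the null hypothesis — the data are consistent with the 9:7 ratio.

0.338; consistent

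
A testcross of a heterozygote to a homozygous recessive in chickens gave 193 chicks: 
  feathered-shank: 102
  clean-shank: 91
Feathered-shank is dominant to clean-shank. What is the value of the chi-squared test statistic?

A testcross of a heterozygote (Aa × aa) gives a 1:1 phenotypic ratio.
The 1:1 ratio has 2 parts, so with N = 193 the expected counts are:
  feathered-shank: 193 × 1/2 = 96.5
  clean-shank: 193 × 1/2 = 96.5
χ² = Σ (O − E)² / E
  feathered-shank: (102 − 96.5)² / 96.5 = 0.3135
  clean-shank: (91 − 96.5)² / 96.5 = 0.3135
χ² = 0.3135 + 0.3135 = 0.627

0.627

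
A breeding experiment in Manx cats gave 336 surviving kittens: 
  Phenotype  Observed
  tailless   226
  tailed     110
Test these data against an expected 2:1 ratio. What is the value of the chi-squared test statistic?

0.054

Expected counts for N = 336 under a 2:1 ratio (total parts = 3):
  tailless: 336 × 2/3 = 224
  tailed: 336 × 1/3 = 112
χ² = Σ (O − E)² / E
  tailless: (226 − 224)² / 224 = 0.0179
  tailed: (110 − 112)² / 112 = 0.0357
χ² = 0.0179 + 0.0357 = 0.0536 ≈ 0.054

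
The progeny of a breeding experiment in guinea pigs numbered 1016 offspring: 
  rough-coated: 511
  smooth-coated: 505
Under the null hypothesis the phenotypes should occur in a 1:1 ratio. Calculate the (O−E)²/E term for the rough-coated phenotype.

0.018

Expected counts for N = 1016 under a 1:1 ratio (total parts = 2):
  rough-coated: 1016 × 1/2 = 508
  smooth-coated: 1016 × 1/2 = 508
Contribution of rough-coated: (511 − 508)² / 508 = 0.0177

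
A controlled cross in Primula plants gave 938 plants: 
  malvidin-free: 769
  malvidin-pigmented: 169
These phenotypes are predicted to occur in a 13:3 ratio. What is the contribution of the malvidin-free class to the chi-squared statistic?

0.062

Total ratio parts = 16. Expected numbers out of 938:
  malvidin-free: 938 × 13/16 = 762.125
  malvidin-pigmented: 938 × 3/16 = 175.875
Contribution of malvidin-free: (769 − 762.125)² / 762.125 = 0.0620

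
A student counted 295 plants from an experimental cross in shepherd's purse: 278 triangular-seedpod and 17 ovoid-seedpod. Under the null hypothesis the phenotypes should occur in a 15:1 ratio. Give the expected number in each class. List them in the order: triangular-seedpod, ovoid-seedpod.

276.5625, 18.4375

Total ratio parts = 16. Expected numbers out of 295:
  triangular-seedpod: 295 × 15/16 = 276.5625
  ovoid-seedpod: 295 × 1/16 = 18.4375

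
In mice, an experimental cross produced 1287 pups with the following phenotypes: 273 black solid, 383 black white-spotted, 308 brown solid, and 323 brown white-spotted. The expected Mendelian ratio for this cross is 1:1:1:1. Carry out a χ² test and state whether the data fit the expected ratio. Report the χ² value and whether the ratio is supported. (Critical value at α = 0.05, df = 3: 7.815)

19.639; not consistent

Expected counts for N = 1287 under a 1:1:1:1 ratio (total parts = 4):
  black solid: 1287 × 1/4 = 321.75
  black white-spotted: 1287 × 1/4 = 321.75
  brown solid: 1287 × 1/4 = 321.75
  brown white-spotted: 1287 × 1/4 = 321.75
χ² = Σ (O − E)² / E
  black solid: (273 − 321.75)² / 321.75 = 7.3864
  black white-spotted: (383 − 321.75)² / 321.75 = 11.6599
  brown solid: (308 − 321.75)² / 321.75 = 0.5876
  brown white-spotted: (323 − 321.75)² / 321.75 = 0.0049
χ² = 7.3864 + 11.6599 + 0.5876 + 0.0049 = 19.6388 ≈ 19.639
Degrees of freedom = 4 − 1 = 3; critical value at α = 0.05 is 7.815.
Since 19.639 > 7.815, we reject the null hypothesis — the data do not fit the 1:1:1:1 ratio.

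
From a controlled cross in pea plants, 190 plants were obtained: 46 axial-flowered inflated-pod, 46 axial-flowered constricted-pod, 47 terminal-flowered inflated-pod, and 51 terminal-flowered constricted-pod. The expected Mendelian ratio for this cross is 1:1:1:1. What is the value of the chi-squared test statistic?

Expected counts for N = 190 under a 1:1:1:1 ratio (total parts = 4):
  axial-flowered inflated-pod: 190 × 1/4 = 47.5
  axial-flowered constricted-pod: 190 × 1/4 = 47.5
  terminal-flowered inflated-pod: 190 × 1/4 = 47.5
  terminal-flowered constricted-pod: 190 × 1/4 = 47.5
χ² = Σ (O − E)² / E
  axial-flowered inflated-pod: (46 − 47.5)² / 47.5 = 0.0474
  axial-flowered constricted-pod: (46 − 47.5)² / 47.5 = 0.0474
  terminal-flowered inflated-pod: (47 − 47.5)² / 47.5 = 0.0053
  terminal-flowered constricted-pod: (51 − 47.5)² / 47.5 = 0.2579
χ² = 0.0474 + 0.0474 + 0.0053 + 0.2579 = 0.358

0.358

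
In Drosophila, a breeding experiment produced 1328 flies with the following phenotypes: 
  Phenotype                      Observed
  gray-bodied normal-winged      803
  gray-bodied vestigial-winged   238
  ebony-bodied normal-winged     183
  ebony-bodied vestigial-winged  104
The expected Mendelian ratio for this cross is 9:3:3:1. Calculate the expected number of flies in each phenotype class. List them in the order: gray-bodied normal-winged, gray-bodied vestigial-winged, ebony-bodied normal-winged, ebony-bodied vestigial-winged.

Under the 9:3:3:1 hypothesis (Σ ratio = 16, N = 1328):
  gray-bodied normal-winged: 1328 × 9/16 = 747
  gray-bodied vestigial-winged: 1328 × 3/16 = 249
  ebony-bodied normal-winged: 1328 × 3/16 = 249
  ebony-bodied vestigial-winged: 1328 × 1/16 = 83

747, 249, 249, 83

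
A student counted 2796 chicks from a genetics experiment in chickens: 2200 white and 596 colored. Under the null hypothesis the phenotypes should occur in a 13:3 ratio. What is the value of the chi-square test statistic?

Total ratio parts = 16. Expected numbers out of 2796:
  white: 2796 × 13/16 = 2271.75
  colored: 2796 × 3/16 = 524.25
χ² = Σ (O − E)² / E
  white: (2200 − 2271.75)² / 2271.75 = 2.2661
  colored: (596 − 524.25)² / 524.25 = 9.8199
χ² = 2.2661 + 9.8199 = 12.086

12.086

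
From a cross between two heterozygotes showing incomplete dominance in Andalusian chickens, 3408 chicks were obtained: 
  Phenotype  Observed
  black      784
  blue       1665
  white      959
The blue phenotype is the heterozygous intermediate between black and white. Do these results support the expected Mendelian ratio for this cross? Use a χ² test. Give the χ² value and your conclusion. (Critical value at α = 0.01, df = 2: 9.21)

19.758; not consistent

With incomplete dominance, a heterozygote × heterozygote cross gives a 1:2:1 phenotypic ratio.
Expected counts for N = 3408 under a 1:2:1 ratio (total parts = 4):
  black: 3408 × 1/4 = 852
  blue: 3408 × 2/4 = 1704
  white: 3408 × 1/4 = 852
χ² = Σ (O − E)² / E
  black: (784 − 852)² / 852 = 5.4272
  blue: (1665 − 1704)² / 1704 = 0.8926
  white: (959 − 852)² / 852 = 13.4378
χ² = 5.4272 + 0.8926 + 13.4378 = 19.7576 ≈ 19.758
Degrees of freedom = 3 − 1 = 2; critical value at α = 0.01 is 9.21.
Since 19.758 > 9.21, we reject the null hypothesis — the data do not fit the 1:2:1 ratio.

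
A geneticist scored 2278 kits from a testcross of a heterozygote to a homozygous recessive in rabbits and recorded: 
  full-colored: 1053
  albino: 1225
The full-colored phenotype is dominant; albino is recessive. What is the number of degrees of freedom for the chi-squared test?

1

A testcross of a heterozygote (Aa × aa) gives a 1:1 phenotypic ratio.
A goodness-of-fit test with 2 phenotype classes has df = 2 − 1 = 1.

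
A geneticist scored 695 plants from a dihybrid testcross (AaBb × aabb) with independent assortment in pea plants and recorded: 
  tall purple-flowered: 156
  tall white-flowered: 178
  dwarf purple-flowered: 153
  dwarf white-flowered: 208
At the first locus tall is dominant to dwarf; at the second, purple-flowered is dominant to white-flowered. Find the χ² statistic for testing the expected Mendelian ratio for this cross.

A dihybrid testcross with independent assortment gives a 1:1:1:1 ratio.
Expected counts for N = 695 under a 1:1:1:1 ratio (total parts = 4):
  tall purple-flowered: 695 × 1/4 = 173.75
  tall white-flowered: 695 × 1/4 = 173.75
  dwarf purple-flowered: 695 × 1/4 = 173.75
  dwarf white-flowered: 695 × 1/4 = 173.75
χ² = Σ (O − E)² / E
  tall purple-flowered: (156 − 173.75)² / 173.75 = 1.8133
  tall white-flowered: (178 − 173.75)² / 173.75 = 0.1040
  dwarf purple-flowered: (153 − 173.75)² / 173.75 = 2.4781
  dwarf white-flowered: (208 − 173.75)² / 173.75 = 6.7514
χ² = 1.8133 + 0.1040 + 2.4781 + 6.7514 = 11.1468 ≈ 11.147

11.147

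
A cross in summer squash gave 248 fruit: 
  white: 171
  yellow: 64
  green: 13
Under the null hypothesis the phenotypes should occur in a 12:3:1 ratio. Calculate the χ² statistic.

8.199

Expected counts for N = 248 under a 12:3:1 ratio (total parts = 16):
  white: 248 × 12/16 = 186
  yellow: 248 × 3/16 = 46.5
  green: 248 × 1/16 = 15.5
χ² = Σ (O − E)² / E
  white: (171 − 186)² / 186 = 1.2097
  yellow: (64 − 46.5)² / 46.5 = 6.5860
  green: (13 − 15.5)² / 15.5 = 0.4032
χ² = 1.2097 + 6.5860 + 0.4032 = 8.1989 ≈ 8.199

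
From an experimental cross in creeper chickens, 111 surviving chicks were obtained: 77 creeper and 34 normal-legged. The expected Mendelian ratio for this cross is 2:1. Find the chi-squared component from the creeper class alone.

Total ratio parts = 3. Expected numbers out of 111:
  creeper: 111 × 2/3 = 74
  normal-legged: 111 × 1/3 = 37
Contribution of creeper: (77 − 74)² / 74 = 0.1216

0.122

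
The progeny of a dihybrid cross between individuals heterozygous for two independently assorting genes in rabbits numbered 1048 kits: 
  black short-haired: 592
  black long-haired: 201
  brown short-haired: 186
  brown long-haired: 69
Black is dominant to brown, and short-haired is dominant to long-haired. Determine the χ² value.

0.862

A dihybrid F₂ with independent assortment and complete dominance at both loci gives a 9:3:3:1 phenotypic ratio.
The 9:3:3:1 ratio has 16 parts, so with N = 1048 the expected counts are:
  black short-haired: 1048 × 9/16 = 589.5
  black long-haired: 1048 × 3/16 = 196.5
  brown short-haired: 1048 × 3/16 = 196.5
  brown long-haired: 1048 × 1/16 = 65.5
χ² = Σ (O − E)² / E
  black short-haired: (592 − 589.5)² / 589.5 = 0.0106
  black long-haired: (201 − 196.5)² / 196.5 = 0.1031
  brown short-haired: (186 − 196.5)² / 196.5 = 0.5611
  brown long-haired: (69 − 65.5)² / 65.5 = 0.1870
χ² = 0.0106 + 0.1031 + 0.5611 + 0.1870 = 0.8618 ≈ 0.862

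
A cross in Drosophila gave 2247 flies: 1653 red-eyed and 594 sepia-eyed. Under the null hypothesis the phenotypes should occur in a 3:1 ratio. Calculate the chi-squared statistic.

2.469

Total ratio parts = 4. Expected numbers out of 2247:
  red-eyed: 2247 × 3/4 = 1685.25
  sepia-eyed: 2247 × 1/4 = 561.75
χ² = Σ (O − E)² / E
  red-eyed: (1653 − 1685.25)² / 1685.25 = 0.6172
  sepia-eyed: (594 − 561.75)² / 561.75 = 1.8515
χ² = 0.6172 + 1.8515 = 2.4687 ≈ 2.469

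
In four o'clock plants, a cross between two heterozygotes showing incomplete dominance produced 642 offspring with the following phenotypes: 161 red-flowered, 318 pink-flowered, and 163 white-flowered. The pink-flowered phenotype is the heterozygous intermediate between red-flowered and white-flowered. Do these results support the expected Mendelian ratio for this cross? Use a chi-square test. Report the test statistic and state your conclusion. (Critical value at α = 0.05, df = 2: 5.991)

With incomplete dominance, a heterozygote × heterozygote cross gives a 1:2:1 phenotypic ratio.
The 1:2:1 ratio has 4 parts, so with N = 642 the expected counts are:
  red-flowered: 642 × 1/4 = 160.5
  pink-flowered: 642 × 2/4 = 321
  white-flowered: 642 × 1/4 = 160.5
χ² = Σ (O − E)² / E
  red-flowered: (161 − 160.5)² / 160.5 = 0.0016
  pink-flowered: (318 − 321)² / 321 = 0.0280
  white-flowered: (163 − 160.5)² / 160.5 = 0.0389
χ² = 0.0016 + 0.0280 + 0.0389 = 0.0685 ≈ 0.069
Degrees of freedom = 3 − 1 = 2; critical value at α = 0.05 is 5.991.
Since 0.069 < 5.991, we fail to reject the null hypothesis — the data are consistent with the 1:2:1 ratio.

0.069; consistent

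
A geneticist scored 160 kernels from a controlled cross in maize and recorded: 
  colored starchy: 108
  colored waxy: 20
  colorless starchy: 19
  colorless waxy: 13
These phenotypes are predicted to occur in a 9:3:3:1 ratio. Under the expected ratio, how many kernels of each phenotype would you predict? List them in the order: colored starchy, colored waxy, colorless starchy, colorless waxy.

Under the 9:3:3:1 hypothesis (Σ ratio = 16, N = 160):
  colored starchy: 160 × 9/16 = 90
  colored waxy: 160 × 3/16 = 30
  colorless starchy: 160 × 3/16 = 30
  colorless waxy: 160 × 1/16 = 10

90, 30, 30, 10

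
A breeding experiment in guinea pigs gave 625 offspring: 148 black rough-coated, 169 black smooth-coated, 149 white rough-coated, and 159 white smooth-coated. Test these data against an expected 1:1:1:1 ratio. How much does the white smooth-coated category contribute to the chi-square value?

0.048

Total ratio parts = 4. Expected numbers out of 625:
  black rough-coated: 625 × 1/4 = 156.25
  black smooth-coated: 625 × 1/4 = 156.25
  white rough-coated: 625 × 1/4 = 156.25
  white smooth-coated: 625 × 1/4 = 156.25
Contribution of white smooth-coated: (159 − 156.25)² / 156.25 = 0.0484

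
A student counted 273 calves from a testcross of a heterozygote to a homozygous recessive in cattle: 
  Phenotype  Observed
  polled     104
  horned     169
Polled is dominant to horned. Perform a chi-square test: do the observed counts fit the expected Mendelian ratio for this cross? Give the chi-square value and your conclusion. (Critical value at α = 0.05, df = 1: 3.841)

A testcross of a heterozygote (Aa × aa) gives a 1:1 phenotypic ratio.
Under the 1:1 hypothesis (Σ ratio = 2, N = 273):
  polled: 273 × 1/2 = 136.5
  horned: 273 × 1/2 = 136.5
χ² = Σ (O − E)² / E
  polled: (104 − 136.5)² / 136.5 = 7.7381
  horned: (169 − 136.5)² / 136.5 = 7.7381
χ² = 7.7381 + 7.7381 = 15.4762 ≈ 15.476
Degrees of freedom = 2 − 1 = 1; critical value at α = 0.05 is 3.841.
Since 15.476 > 3.841, we reject the null hypothesis — the data do not fit the 1:1 ratio.

15.476; not consistent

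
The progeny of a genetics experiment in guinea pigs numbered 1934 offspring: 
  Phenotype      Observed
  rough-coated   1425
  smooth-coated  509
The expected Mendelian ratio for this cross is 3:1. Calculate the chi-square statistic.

Expected counts for N = 1934 under a 3:1 ratio (total parts = 4):
  rough-coated: 1934 × 3/4 = 1450.5
  smooth-coated: 1934 × 1/4 = 483.5
χ² = Σ (O − E)² / E
  rough-coated: (1425 − 1450.5)² / 1450.5 = 0.4483
  smooth-coated: (509 − 483.5)² / 483.5 = 1.3449
χ² = 0.4483 + 1.3449 = 1.7932 ≈ 1.793

1.793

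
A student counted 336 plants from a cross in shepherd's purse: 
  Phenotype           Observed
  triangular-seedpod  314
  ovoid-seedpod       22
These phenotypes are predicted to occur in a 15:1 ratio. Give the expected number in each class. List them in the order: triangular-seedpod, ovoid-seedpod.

315, 21

Total ratio parts = 16. Expected numbers out of 336:
  triangular-seedpod: 336 × 15/16 = 315
  ovoid-seedpod: 336 × 1/16 = 21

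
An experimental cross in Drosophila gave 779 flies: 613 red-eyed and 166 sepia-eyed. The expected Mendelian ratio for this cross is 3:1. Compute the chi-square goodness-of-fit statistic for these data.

5.659

The 3:1 ratio has 4 parts, so with N = 779 the expected counts are:
  red-eyed: 779 × 3/4 = 584.25
  sepia-eyed: 779 × 1/4 = 194.75
χ² = Σ (O − E)² / E
  red-eyed: (613 − 584.25)² / 584.25 = 1.4147
  sepia-eyed: (166 − 194.75)² / 194.75 = 4.2442
χ² = 1.4147 + 4.2442 = 5.6589 ≈ 5.659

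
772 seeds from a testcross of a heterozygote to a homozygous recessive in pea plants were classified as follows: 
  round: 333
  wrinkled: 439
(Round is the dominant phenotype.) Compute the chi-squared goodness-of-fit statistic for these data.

A testcross of a heterozygote (Aa × aa) gives a 1:1 phenotypic ratio.
Under the 1:1 hypothesis (Σ ratio = 2, N = 772):
  round: 772 × 1/2 = 386
  wrinkled: 772 × 1/2 = 386
χ² = Σ (O − E)² / E
  round: (333 − 386)² / 386 = 7.2772
  wrinkled: (439 − 386)² / 386 = 7.2772
χ² = 7.2772 + 7.2772 = 14.5544 ≈ 14.554

14.554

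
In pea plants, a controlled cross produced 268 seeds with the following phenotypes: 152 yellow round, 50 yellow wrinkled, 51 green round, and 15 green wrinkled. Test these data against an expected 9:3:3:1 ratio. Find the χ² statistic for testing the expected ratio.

0.206

The 9:3:3:1 ratio has 16 parts, so with N = 268 the expected counts are:
  yellow round: 268 × 9/16 = 150.75
  yellow wrinkled: 268 × 3/16 = 50.25
  green round: 268 × 3/16 = 50.25
  green wrinkled: 268 × 1/16 = 16.75
χ² = Σ (O − E)² / E
  yellow round: (152 − 150.75)² / 150.75 = 0.0104
  yellow wrinkled: (50 − 50.25)² / 50.25 = 0.0012
  green round: (51 − 50.25)² / 50.25 = 0.0112
  green wrinkled: (15 − 16.75)² / 16.75 = 0.1828
χ² = 0.0104 + 0.0012 + 0.0112 + 0.1828 = 0.2056 ≈ 0.206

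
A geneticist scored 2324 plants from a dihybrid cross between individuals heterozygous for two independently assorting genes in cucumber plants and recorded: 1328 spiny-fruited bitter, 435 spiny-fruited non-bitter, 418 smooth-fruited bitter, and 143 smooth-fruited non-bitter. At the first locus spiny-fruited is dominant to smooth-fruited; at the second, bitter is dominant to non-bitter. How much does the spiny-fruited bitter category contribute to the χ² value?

A dihybrid F₂ with independent assortment and complete dominance at both loci gives a 9:3:3:1 phenotypic ratio.
Total ratio parts = 16. Expected numbers out of 2324:
  spiny-fruited bitter: 2324 × 9/16 = 1307.25
  spiny-fruited non-bitter: 2324 × 3/16 = 435.75
  smooth-fruited bitter: 2324 × 3/16 = 435.75
  smooth-fruited non-bitter: 2324 × 1/16 = 145.25
Contribution of spiny-fruited bitter: (1328 − 1307.25)² / 1307.25 = 0.3294

0.329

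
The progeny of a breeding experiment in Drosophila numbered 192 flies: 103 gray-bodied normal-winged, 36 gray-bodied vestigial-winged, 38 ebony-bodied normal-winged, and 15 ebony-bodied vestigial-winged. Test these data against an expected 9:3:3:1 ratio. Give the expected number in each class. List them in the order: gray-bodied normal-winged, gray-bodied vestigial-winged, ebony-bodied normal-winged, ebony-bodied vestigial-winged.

The 9:3:3:1 ratio has 16 parts, so with N = 192 the expected counts are:
  gray-bodied normal-winged: 192 × 9/16 = 108
  gray-bodied vestigial-winged: 192 × 3/16 = 36
  ebony-bodied normal-winged: 192 × 3/16 = 36
  ebony-bodied vestigial-winged: 192 × 1/16 = 12

108, 36, 36, 12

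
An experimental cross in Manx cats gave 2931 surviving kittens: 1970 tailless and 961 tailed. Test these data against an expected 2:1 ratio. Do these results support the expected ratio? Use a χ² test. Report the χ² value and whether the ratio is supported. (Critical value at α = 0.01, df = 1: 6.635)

0.393; consistent

The 2:1 ratio has 3 parts, so with N = 2931 the expected counts are:
  tailless: 2931 × 2/3 = 1954
  tailed: 2931 × 1/3 = 977
χ² = Σ (O − E)² / E
  tailless: (1970 − 1954)² / 1954 = 0.1310
  tailed: (961 − 977)² / 977 = 0.2620
χ² = 0.1310 + 0.2620 = 0.393
Degrees of freedom = 2 − 1 = 1; critical value at α = 0.01 is 6.635.
Since 0.393 < 6.635, we fail to reject the null hypothesis — the data are consistent with the 2:1 ratio.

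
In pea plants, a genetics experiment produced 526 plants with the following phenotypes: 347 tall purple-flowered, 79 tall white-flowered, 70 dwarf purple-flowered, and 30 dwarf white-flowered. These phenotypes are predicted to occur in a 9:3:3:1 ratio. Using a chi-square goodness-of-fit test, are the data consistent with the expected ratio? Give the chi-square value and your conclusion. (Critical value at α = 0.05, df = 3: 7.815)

The 9:3:3:1 ratio has 16 parts, so with N = 526 the expected counts are:
  tall purple-flowered: 526 × 9/16 = 295.875
  tall white-flowered: 526 × 3/16 = 98.625
  dwarf purple-flowered: 526 × 3/16 = 98.625
  dwarf white-flowered: 526 × 1/16 = 32.875
χ² = Σ (O − E)² / E
  tall purple-flowered: (347 − 295.875)² / 295.875 = 8.8340
  tall white-flowered: (79 − 98.625)² / 98.625 = 3.9051
  dwarf purple-flowered: (70 − 98.625)² / 98.625 = 8.3081
  dwarf white-flowered: (30 − 32.875)² / 32.875 = 0.2514
χ² = 8.8340 + 3.9051 + 8.3081 + 0.2514 = 21.2986 ≈ 21.299
Degrees of freedom = 4 − 1 = 3; critical value at α = 0.05 is 7.815.
Since 21.299 > 7.815, we reject the null hypothesis — the data do not fit the 9:3:3:1 ratio.

21.299; not consistent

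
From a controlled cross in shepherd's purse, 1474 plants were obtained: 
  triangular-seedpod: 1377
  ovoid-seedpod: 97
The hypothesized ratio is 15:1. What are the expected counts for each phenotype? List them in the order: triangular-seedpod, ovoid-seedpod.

1381.875, 92.125

Under the 15:1 hypothesis (Σ ratio = 16, N = 1474):
  triangular-seedpod: 1474 × 15/16 = 1381.875
  ovoid-seedpod: 1474 × 1/16 = 92.125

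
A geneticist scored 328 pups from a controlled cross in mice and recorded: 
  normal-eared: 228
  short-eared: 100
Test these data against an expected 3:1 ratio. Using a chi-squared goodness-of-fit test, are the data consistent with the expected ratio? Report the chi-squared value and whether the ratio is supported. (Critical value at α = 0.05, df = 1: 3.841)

5.268; not consistent

Total ratio parts = 4. Expected numbers out of 328:
  normal-eared: 328 × 3/4 = 246
  short-eared: 328 × 1/4 = 82
χ² = Σ (O − E)² / E
  normal-eared: (228 − 246)² / 246 = 1.3171
  short-eared: (100 − 82)² / 82 = 3.9512
χ² = 1.3171 + 3.9512 = 5.2683 ≈ 5.268
Degrees of freedom = 2 − 1 = 1; critical value at α = 0.05 is 3.841.
Since 5.268 > 3.841, we reject the null hypothesis — the data do not fit the 3:1 ratio.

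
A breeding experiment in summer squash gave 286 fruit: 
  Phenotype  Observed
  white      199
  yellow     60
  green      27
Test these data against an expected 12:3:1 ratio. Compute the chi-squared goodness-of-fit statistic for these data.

The 12:3:1 ratio has 16 parts, so with N = 286 the expected counts are:
  white: 286 × 12/16 = 214.5
  yellow: 286 × 3/16 = 53.625
  green: 286 × 1/16 = 17.875
χ² = Σ (O − E)² / E
  white: (199 − 214.5)² / 214.5 = 1.1200
  yellow: (60 − 53.625)² / 53.625 = 0.7579
  green: (27 − 17.875)² / 17.875 = 4.6582
χ² = 1.1200 + 0.7579 + 4.6582 = 6.5361 ≈ 6.536

6.536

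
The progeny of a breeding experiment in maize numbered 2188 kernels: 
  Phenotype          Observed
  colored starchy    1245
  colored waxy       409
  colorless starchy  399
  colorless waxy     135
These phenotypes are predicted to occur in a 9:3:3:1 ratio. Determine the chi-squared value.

Total ratio parts = 16. Expected numbers out of 2188:
  colored starchy: 2188 × 9/16 = 1230.75
  colored waxy: 2188 × 3/16 = 410.25
  colorless starchy: 2188 × 3/16 = 410.25
  colorless waxy: 2188 × 1/16 = 136.75
χ² = Σ (O − E)² / E
  colored starchy: (1245 − 1230.75)² / 1230.75 = 0.1650
  colored waxy: (409 − 410.25)² / 410.25 = 0.0038
  colorless starchy: (399 − 410.25)² / 410.25 = 0.3085
  colorless waxy: (135 − 136.75)² / 136.75 = 0.0224
χ² = 0.1650 + 0.0038 + 0.3085 + 0.0224 = 0.4997 ≈ 0.500

0.500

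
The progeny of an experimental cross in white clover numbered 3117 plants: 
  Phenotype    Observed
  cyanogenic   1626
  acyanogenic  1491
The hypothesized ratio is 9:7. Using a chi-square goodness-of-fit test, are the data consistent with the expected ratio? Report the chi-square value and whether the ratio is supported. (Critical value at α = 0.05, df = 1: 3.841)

21.130; not consistent

Total ratio parts = 16. Expected numbers out of 3117:
  cyanogenic: 3117 × 9/16 = 1753.3125
  acyanogenic: 3117 × 7/16 = 1363.6875
χ² = Σ (O − E)² / E
  cyanogenic: (1626 − 1753.3125)² / 1753.3125 = 9.2445
  acyanogenic: (1491 − 1363.6875)² / 1363.6875 = 11.8858
χ² = 9.2445 + 11.8858 = 21.1303 ≈ 21.130
Degrees of freedom = 2 − 1 = 1; critical value at α = 0.05 is 3.841.
Since 21.130 > 3.841, we reject the null hypothesis — the data do not fit the 9:7 ratio.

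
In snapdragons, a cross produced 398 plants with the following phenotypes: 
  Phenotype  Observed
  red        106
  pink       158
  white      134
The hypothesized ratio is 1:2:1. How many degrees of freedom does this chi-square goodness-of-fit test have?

2

A goodness-of-fit test with 3 phenotype classes has df = 3 − 1 = 2.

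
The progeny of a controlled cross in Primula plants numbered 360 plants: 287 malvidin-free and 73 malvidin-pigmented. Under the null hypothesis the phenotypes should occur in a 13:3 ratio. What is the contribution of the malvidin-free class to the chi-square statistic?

Total ratio parts = 16. Expected numbers out of 360:
  malvidin-free: 360 × 13/16 = 292.5
  malvidin-pigmented: 360 × 3/16 = 67.5
Contribution of malvidin-free: (287 − 292.5)² / 292.5 = 0.1034

0.103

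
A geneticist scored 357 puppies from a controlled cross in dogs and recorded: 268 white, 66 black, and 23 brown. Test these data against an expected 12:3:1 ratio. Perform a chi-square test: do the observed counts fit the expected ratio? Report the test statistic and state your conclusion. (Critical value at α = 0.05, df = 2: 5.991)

0.035; consistent

Expected counts for N = 357 under a 12:3:1 ratio (total parts = 16):
  white: 357 × 12/16 = 267.75
  black: 357 × 3/16 = 66.9375
  brown: 357 × 1/16 = 22.3125
χ² = Σ (O − E)² / E
  white: (268 − 267.75)² / 267.75 = 0.0002
  black: (66 − 66.9375)² / 66.9375 = 0.0131
  brown: (23 − 22.3125)² / 22.3125 = 0.0212
χ² = 0.0002 + 0.0131 + 0.0212 = 0.0345 ≈ 0.035
Degrees of freedom = 3 − 1 = 2; critical value at α = 0.05 is 5.991.
Since 0.035 < 5.991, we fail to reject the null hypothesis — the data are consistent with the 12:3:1 ratio.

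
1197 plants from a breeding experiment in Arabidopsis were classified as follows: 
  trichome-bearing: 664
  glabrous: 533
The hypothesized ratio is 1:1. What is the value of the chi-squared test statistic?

14.337

The 1:1 ratio has 2 parts, so with N = 1197 the expected counts are:
  trichome-bearing: 1197 × 1/2 = 598.5
  glabrous: 1197 × 1/2 = 598.5
χ² = Σ (O − E)² / E
  trichome-bearing: (664 − 598.5)² / 598.5 = 7.1683
  glabrous: (533 − 598.5)² / 598.5 = 7.1683
χ² = 7.1683 + 7.1683 = 14.3366 ≈ 14.337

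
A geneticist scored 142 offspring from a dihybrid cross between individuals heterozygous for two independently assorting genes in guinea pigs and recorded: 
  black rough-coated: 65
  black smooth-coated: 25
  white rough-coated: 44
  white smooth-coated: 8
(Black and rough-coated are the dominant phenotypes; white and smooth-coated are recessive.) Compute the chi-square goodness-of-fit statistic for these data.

14.294

A dihybrid F₂ with independent assortment and complete dominance at both loci gives a 9:3:3:1 phenotypic ratio.
Expected counts for N = 142 under a 9:3:3:1 ratio (total parts = 16):
  black rough-coated: 142 × 9/16 = 79.875
  black smooth-coated: 142 × 3/16 = 26.625
  white rough-coated: 142 × 3/16 = 26.625
  white smooth-coated: 142 × 1/16 = 8.875
χ² = Σ (O − E)² / E
  black rough-coated: (65 − 79.875)² / 79.875 = 2.7701
  black smooth-coated: (25 − 26.625)² / 26.625 = 0.0992
  white rough-coated: (44 − 26.625)² / 26.625 = 11.3386
  white smooth-coated: (8 − 8.875)² / 8.875 = 0.0863
χ² = 2.7701 + 0.0992 + 11.3386 + 0.0863 = 14.2942 ≈ 14.294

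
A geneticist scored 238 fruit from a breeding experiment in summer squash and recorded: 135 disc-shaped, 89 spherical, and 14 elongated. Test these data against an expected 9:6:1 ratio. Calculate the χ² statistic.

Under the 9:6:1 hypothesis (Σ ratio = 16, N = 238):
  disc-shaped: 238 × 9/16 = 133.875
  spherical: 238 × 6/16 = 89.25
  elongated: 238 × 1/16 = 14.875
χ² = Σ (O − E)² / E
  disc-shaped: (135 − 133.875)² / 133.875 = 0.0095
  spherical: (89 − 89.25)² / 89.25 = 0.0007
  elongated: (14 − 14.875)² / 14.875 = 0.0515
χ² = 0.0095 + 0.0007 + 0.0515 = 0.0617 ≈ 0.062

0.062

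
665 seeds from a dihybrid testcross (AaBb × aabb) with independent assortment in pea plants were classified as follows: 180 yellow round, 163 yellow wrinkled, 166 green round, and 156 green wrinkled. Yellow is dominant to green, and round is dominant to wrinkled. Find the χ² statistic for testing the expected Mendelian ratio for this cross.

1.833

A dihybrid testcross with independent assortment gives a 1:1:1:1 ratio.
Expected counts for N = 665 under a 1:1:1:1 ratio (total parts = 4):
  yellow round: 665 × 1/4 = 166.25
  yellow wrinkled: 665 × 1/4 = 166.25
  green round: 665 × 1/4 = 166.25
  green wrinkled: 665 × 1/4 = 166.25
χ² = Σ (O − E)² / E
  yellow round: (180 − 166.25)² / 166.25 = 1.1372
  yellow wrinkled: (163 − 166.25)² / 166.25 = 0.0635
  green round: (166 − 166.25)² / 166.25 = 0.0004
  green wrinkled: (156 − 166.25)² / 166.25 = 0.6320
χ² = 1.1372 + 0.0635 + 0.0004 + 0.6320 = 1.8331 ≈ 1.833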